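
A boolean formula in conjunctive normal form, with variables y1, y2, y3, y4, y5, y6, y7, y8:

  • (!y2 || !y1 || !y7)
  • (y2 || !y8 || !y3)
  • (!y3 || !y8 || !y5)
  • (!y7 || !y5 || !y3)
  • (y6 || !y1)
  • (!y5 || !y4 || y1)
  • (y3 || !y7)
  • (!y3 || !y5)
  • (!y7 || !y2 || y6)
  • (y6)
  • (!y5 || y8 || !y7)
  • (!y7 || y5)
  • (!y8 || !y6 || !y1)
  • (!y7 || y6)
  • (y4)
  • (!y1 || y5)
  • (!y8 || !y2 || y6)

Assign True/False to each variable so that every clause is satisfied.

y1 = False  y2 = True  y3 = False  y4 = True  y5 = False  y6 = True  y7 = False  y8 = True

Check each clause:
  1. (!y7 || !y2 || !y1) — !y7 is true.
  2. (!y8 || !y3 || y2) — y2 is true.
  3. (!y8 || !y5 || !y3) — !y5 is true.
  4. (!y3 || !y7 || !y5) — !y7 is true.
  5. (!y1 || y6) — y6 is true.
  6. (y1 || !y4 || !y5) — !y5 is true.
  7. (!y7 || y3) — !y7 is true.
  8. (!y5 || !y3) — !y5 is true.
  9. (!y2 || y6 || !y7) — !y7 is true.
  10. (y6) — y6 is true.
  11. (y8 || !y5 || !y7) — y8 is true.
  12. (!y7 || y5) — !y7 is true.
  13. (!y6 || !y8 || !y1) — !y1 is true.
  14. (y6 || !y7) — !y7 is true.
  15. (y4) — y4 is true.
  16. (y5 || !y1) — !y1 is true.
  17. (!y2 || !y8 || y6) — y6 is true.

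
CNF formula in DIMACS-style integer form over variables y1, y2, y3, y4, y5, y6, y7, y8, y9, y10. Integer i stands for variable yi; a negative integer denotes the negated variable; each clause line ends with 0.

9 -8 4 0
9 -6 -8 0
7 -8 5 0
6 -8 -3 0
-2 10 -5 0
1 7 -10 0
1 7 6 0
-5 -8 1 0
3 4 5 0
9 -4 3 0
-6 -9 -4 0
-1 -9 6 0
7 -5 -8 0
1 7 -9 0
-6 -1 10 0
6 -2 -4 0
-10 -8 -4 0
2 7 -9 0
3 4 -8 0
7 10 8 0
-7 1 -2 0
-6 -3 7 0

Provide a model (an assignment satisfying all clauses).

y1=True, y2=False, y3=True, y4=False, y5=True, y6=True, y7=True, y8=False, y9=True, y10=True

Try y1 = True.
Set y2 = False and propagate.
Branch on y3: take y3 = True.
For the remaining variables, y4 = False, y5 = True, y6 = True, y7 = True, y8 = False, y9 = True, y10 = True works.
Check each clause:
  1. (y9 OR y4 OR NOT y8) — NOT y8 is true.
  2. (NOT y6 OR y9 OR NOT y8) — NOT y8 is true.
  3. (y5 OR y7 OR NOT y8) — NOT y8 is true.
  4. (NOT y3 OR NOT y8 OR y6) — NOT y8 is true.
  5. (y10 OR NOT y2 OR NOT y5) — y10 is true.
  6. (y1 OR y7 OR NOT y10) — y1 is true.
  7. (y6 OR y1 OR y7) — y1 is true.
  8. (NOT y5 OR y1 OR NOT y8) — NOT y8 is true.
  9. (y3 OR y4 OR y5) — y3 is true.
  10. (NOT y4 OR y9 OR y3) — y9 is true.
  11. (NOT y9 OR NOT y6 OR NOT y4) — NOT y4 is true.
  12. (y6 OR NOT y9 OR NOT y1) — y6 is true.
  13. (NOT y8 OR y7 OR NOT y5) — NOT y8 is true.
  14. (NOT y9 OR y7 OR y1) — y1 is true.
  15. (NOT y6 OR y10 OR NOT y1) — y10 is true.
  16. (y6 OR NOT y4 OR NOT y2) — NOT y4 is true.
  17. (NOT y10 OR NOT y4 OR NOT y8) — NOT y8 is true.
  18. (NOT y9 OR y7 OR y2) — y7 is true.
  19. (y4 OR NOT y8 OR y3) — NOT y8 is true.
  20. (y7 OR y8 OR y10) — y10 is true.
  21. (y1 OR NOT y7 OR NOT y2) — y1 is true.
  22. (y7 OR NOT y6 OR NOT y3) — y7 is true.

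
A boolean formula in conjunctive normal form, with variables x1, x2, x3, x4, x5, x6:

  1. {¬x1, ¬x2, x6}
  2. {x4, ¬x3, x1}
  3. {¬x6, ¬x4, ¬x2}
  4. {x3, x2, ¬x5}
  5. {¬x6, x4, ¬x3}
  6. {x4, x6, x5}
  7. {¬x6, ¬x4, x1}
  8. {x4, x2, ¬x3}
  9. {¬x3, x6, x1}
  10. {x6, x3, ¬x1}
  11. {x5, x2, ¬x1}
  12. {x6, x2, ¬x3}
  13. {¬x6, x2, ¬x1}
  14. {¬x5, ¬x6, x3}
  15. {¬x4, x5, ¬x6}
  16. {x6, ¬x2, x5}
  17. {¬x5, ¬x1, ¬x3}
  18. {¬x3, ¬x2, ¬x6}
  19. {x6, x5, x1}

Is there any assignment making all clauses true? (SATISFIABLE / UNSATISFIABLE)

Try x1 = False.
Try x2 = True.
The remaining clauses are satisfied by x3 = False, x4 = False, x5 = False, x6 = True.
So x1 = 0  x2 = 1  x3 = 0  x4 = 0  x5 = 0  x6 = 1 is a satisfying assignment.

SATISFIABLE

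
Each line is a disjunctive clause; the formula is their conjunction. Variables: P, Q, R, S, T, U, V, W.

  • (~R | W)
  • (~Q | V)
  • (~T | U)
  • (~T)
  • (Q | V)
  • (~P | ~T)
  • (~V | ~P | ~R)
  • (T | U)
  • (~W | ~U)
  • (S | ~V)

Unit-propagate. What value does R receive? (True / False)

(~T) is a unit clause: T = False.
In (U | T), T is now false; U must hold, so U = True.
In (~U | ~W), ~U is now false; ~W must hold, so W = False.
(W | ~R) with W = False leaves only ~R, so R = False.

False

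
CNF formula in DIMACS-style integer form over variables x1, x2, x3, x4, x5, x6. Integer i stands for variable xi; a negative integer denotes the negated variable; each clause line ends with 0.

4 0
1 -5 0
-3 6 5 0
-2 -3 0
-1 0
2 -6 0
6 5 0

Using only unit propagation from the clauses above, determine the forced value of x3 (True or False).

(x4) stands alone — x4 = True.
Unit clause (~x1) sets x1 = False.
(x1 | ~x5) with x1 = False leaves only ~x5, so x5 = False.
In (x5 | x6), x5 is now false; x6 must hold, so x6 = True.
(x2 | ~x6): since x6 = True, the clause reduces to (x2). x2 = True.
From (~x2 | ~x3) and x2 = True: x3 = False.

False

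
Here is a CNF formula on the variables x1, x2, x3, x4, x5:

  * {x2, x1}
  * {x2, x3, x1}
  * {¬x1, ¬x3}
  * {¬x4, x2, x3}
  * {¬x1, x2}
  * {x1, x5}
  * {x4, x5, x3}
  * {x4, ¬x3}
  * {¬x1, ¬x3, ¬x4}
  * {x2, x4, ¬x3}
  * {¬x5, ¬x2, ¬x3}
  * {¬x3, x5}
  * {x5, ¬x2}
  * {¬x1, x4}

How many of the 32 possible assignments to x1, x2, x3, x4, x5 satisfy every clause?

3

Satisfying assignments:
  x1=0 x2=1 x3=0 x4=0 x5=1
  x1=0 x2=1 x3=0 x4=1 x5=1
  x1=1 x2=1 x3=0 x4=1 x5=1
Count: 3.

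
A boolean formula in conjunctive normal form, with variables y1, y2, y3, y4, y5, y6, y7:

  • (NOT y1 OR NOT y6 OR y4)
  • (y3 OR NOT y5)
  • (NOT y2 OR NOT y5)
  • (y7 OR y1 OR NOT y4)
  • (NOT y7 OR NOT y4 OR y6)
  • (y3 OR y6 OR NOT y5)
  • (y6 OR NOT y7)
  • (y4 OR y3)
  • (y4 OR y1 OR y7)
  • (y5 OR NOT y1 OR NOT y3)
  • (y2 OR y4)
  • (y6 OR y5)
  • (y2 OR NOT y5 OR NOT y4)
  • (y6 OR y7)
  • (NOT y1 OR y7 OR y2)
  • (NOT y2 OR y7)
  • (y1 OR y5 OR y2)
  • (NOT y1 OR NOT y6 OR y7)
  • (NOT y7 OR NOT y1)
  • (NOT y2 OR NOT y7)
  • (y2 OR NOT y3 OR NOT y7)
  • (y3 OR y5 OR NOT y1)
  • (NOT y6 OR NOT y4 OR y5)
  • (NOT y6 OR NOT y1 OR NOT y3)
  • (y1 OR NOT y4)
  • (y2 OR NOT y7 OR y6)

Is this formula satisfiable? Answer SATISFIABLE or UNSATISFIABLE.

y7 = True:
  propagation gives y6=True, y1=False, y2=False, y4=True; an empty clause results — contradiction.
y7 = False:
  propagation gives y6=True, y2=False, y4=True, y1=True; an empty clause results — contradiction.
Every branch closes, so no satisfying assignment exists.

UNSATISFIABLE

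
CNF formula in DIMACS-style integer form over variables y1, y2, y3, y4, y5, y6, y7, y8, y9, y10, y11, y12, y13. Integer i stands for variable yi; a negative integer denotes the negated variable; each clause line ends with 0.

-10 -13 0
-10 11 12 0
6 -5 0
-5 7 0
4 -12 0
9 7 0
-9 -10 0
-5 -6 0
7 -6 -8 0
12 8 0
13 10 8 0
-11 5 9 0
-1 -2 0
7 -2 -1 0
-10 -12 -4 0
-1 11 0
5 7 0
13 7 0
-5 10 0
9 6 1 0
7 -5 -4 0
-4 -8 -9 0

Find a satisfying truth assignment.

Pure literal: y7 appears only positively; assign y7 = True.
Try y1 = False.
Branch on y4: take y4 = True.
Try y5 = False.
The remaining clauses are satisfied by y2 = True, y3 = True, y6 = True, y8 = False, y9 = False, y10 = False, y11 = False, y12 = True, y13 = True.
Every clause has at least one true literal under this assignment.
Check each clause:
  1. (~y10 \/ ~y13) — ~y10 is true.
  2. (y11 \/ ~y10 \/ y12) — y12 is true.
  3. (~y5 \/ y6) — ~y5 is true.
  4. (~y5 \/ y7) — ~y5 is true.
  5. (y4 \/ ~y12) — y4 is true.
  6. (y7 \/ y9) — y7 is true.
  7. (~y9 \/ ~y10) — ~y10 is true.
  8. (~y6 \/ ~y5) — ~y5 is true.
  9. (y7 \/ ~y6 \/ ~y8) — ~y8 is true.
  10. (y12 \/ y8) — y12 is true.
  11. (y13 \/ y8 \/ y10) — y13 is true.
  12. (y9 \/ ~y11 \/ y5) — ~y11 is true.
  13. (~y1 \/ ~y2) — ~y1 is true.
  14. (y7 \/ ~y1 \/ ~y2) — y7 is true.
  15. (~y4 \/ ~y10 \/ ~y12) — ~y10 is true.
  16. (y11 \/ ~y1) — ~y1 is true.
  17. (y7 \/ y5) — y7 is true.
  18. (y13 \/ y7) — y13 is true.
  19. (y10 \/ ~y5) — ~y5 is true.
  20. (y6 \/ y9 \/ y1) — y6 is true.
  21. (~y4 \/ ~y5 \/ y7) — ~y5 is true.
  22. (~y9 \/ ~y8 \/ ~y4) — ~y8 is true.

y1 = F, y2 = T, y3 = T, y4 = T, y5 = F, y6 = T, y7 = T, y8 = F, y9 = F, y10 = F, y11 = F, y12 = T, y13 = T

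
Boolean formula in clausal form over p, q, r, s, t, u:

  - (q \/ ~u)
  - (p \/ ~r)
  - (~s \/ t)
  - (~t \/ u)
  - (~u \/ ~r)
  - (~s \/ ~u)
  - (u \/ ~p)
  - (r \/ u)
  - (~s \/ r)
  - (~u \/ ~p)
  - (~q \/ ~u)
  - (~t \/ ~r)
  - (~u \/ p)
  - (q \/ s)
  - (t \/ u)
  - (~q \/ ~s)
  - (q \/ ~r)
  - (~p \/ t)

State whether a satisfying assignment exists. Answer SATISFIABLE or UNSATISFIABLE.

UNSATISFIABLE

u = True:
  propagation gives q=True; an empty clause results — contradiction.
u = False:
  propagation gives t=False; an empty clause results — contradiction.
Every branch closes, so no satisfying assignment exists.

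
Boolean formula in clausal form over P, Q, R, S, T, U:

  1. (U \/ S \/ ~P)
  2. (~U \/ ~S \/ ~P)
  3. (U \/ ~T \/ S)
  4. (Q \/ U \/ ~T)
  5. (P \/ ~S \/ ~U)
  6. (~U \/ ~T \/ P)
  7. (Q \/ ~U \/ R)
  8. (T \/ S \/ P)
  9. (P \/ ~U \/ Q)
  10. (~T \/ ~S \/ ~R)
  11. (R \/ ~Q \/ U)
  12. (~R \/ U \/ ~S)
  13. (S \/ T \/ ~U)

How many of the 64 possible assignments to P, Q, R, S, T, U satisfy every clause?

5

Satisfying assignments:
  P=F Q=F R=F S=T T=F U=F
  P=T Q=F R=F S=T T=F U=F
  P=T Q=F R=T S=F T=T U=T
  P=T Q=T R=F S=F T=T U=T
  P=T Q=T R=T S=F T=T U=T
That's 5 in total.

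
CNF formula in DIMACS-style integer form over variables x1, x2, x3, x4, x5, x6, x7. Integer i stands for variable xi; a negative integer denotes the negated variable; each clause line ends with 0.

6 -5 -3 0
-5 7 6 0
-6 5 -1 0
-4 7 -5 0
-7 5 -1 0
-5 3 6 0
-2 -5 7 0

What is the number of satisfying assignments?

60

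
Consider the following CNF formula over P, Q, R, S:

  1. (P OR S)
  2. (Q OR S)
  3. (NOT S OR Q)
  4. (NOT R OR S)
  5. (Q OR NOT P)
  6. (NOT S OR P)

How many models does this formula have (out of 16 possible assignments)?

The models are:
  P=T Q=T R=F S=F
  P=T Q=T R=F S=T
  P=T Q=T R=T S=T
That's 3 in total.

3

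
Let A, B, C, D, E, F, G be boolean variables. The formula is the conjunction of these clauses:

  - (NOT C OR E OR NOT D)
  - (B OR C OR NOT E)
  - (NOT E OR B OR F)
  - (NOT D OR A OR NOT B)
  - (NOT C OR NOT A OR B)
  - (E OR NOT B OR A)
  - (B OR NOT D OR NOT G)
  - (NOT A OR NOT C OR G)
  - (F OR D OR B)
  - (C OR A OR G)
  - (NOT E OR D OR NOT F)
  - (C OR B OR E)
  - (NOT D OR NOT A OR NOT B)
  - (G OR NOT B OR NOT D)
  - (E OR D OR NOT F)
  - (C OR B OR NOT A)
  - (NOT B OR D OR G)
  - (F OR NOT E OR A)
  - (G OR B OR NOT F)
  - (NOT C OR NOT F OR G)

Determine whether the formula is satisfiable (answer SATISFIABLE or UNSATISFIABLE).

Set A = True and propagate.
Branch on B: take B = True.
  then D is forced to False.
  then G is forced to True.
Set E = True and propagate.
  then F is forced to False.
C is now unconstrained; take C = True.
So A=1  B=1  C=1  D=0  E=1  F=0  G=1 is a satisfying assignment.

SATISFIABLE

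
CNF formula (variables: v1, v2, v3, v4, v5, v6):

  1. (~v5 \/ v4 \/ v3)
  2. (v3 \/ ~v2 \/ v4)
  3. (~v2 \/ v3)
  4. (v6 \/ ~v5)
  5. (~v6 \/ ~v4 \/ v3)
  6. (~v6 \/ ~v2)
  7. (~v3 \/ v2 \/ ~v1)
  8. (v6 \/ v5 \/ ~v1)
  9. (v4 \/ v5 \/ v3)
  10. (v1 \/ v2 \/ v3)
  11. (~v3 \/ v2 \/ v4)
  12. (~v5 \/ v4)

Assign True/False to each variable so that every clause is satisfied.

v1=F, v2=T, v3=T, v4=F, v5=F, v6=F

Branch on v1: take v1 = False.
For the remaining variables, v2 = True, v3 = True, v4 = False, v5 = False, v6 = False works.
Every clause has at least one true literal under this assignment.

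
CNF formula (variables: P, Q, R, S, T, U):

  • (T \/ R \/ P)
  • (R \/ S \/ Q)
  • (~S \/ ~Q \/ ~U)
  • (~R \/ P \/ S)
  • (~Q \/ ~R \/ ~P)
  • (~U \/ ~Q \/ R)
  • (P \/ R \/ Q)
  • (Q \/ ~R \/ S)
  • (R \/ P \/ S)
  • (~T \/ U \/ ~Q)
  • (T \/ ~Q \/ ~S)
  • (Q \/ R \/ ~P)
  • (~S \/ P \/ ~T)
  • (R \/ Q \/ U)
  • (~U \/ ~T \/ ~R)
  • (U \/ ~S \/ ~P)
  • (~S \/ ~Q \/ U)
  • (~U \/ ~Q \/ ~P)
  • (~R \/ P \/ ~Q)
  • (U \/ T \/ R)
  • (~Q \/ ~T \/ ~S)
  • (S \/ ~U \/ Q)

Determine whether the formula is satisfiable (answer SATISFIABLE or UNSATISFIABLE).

SATISFIABLE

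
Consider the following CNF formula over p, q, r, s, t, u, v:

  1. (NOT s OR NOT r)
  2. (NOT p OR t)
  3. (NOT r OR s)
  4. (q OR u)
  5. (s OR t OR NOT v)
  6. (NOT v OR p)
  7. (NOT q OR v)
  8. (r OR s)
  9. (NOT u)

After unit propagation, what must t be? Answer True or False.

True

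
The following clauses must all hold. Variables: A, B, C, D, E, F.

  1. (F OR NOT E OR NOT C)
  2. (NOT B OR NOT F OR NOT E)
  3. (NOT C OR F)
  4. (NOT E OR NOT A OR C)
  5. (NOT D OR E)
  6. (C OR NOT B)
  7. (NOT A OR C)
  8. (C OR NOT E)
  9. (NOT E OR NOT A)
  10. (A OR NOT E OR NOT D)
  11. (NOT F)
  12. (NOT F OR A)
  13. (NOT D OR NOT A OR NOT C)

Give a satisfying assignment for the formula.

A=False, B=False, C=False, D=False, E=False, F=False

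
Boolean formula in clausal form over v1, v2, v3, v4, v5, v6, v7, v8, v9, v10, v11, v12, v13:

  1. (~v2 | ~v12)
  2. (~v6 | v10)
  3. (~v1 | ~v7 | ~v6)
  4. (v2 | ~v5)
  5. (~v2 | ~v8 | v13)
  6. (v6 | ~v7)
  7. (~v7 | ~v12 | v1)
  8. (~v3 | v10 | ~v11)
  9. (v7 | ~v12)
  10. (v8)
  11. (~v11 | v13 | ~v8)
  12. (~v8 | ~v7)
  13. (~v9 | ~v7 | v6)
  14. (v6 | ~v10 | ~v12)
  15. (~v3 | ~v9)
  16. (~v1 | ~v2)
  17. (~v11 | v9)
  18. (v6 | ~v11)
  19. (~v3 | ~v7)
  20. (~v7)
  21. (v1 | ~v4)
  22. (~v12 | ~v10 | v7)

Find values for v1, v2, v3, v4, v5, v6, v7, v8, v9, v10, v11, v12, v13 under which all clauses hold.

Unit propagation: (v8) forces v8 = True.
(~v7) is a unit clause, so v7 = False.
The clause (~v12) is unit: v12 must be False.
Pure literal: v4 appears only negated; assign v4 = False.
v5 occurs only negated in the remaining clauses — set v5 = False.
Set v1 = True and propagate.
  then v2 is forced to False.
Try v3 = True.
  then v9 is forced to False.
  then v11 is forced to False.
The remaining clauses are satisfied by v6 = True, v10 = True, v13 = False.
Every clause has at least one true literal under this assignment.

v1=T, v2=F, v3=T, v4=F, v5=F, v6=T, v7=F, v8=T, v9=F, v10=T, v11=F, v12=F, v13=F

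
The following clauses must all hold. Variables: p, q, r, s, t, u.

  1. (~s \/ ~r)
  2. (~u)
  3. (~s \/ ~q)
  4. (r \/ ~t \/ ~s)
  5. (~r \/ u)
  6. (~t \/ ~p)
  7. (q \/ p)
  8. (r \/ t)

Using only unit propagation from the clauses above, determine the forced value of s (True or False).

False

(~u) stands alone — u = False.
In (~r \/ u), u is now false; ~r must hold, so r = False.
(t \/ r) with r = False leaves only t, so t = True.
From (~t \/ ~s \/ r) and r = False, t = True: s = False.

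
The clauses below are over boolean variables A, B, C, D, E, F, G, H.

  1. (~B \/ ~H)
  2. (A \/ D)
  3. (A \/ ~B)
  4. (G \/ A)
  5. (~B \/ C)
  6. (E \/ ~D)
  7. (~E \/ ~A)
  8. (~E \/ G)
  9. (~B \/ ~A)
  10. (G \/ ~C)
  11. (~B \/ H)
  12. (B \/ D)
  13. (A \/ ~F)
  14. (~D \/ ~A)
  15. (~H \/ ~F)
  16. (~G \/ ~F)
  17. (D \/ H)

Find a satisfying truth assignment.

A = F, B = F, C = F, D = T, E = T, F = F, G = T, H = F

F occurs only negated in the remaining clauses — set F = False.
Try A = False.
  then D is forced to True.
  then B is forced to False.
  then G is forced to True.
  then E is forced to True.
C, H are now unconstrained; take C = False, H = False.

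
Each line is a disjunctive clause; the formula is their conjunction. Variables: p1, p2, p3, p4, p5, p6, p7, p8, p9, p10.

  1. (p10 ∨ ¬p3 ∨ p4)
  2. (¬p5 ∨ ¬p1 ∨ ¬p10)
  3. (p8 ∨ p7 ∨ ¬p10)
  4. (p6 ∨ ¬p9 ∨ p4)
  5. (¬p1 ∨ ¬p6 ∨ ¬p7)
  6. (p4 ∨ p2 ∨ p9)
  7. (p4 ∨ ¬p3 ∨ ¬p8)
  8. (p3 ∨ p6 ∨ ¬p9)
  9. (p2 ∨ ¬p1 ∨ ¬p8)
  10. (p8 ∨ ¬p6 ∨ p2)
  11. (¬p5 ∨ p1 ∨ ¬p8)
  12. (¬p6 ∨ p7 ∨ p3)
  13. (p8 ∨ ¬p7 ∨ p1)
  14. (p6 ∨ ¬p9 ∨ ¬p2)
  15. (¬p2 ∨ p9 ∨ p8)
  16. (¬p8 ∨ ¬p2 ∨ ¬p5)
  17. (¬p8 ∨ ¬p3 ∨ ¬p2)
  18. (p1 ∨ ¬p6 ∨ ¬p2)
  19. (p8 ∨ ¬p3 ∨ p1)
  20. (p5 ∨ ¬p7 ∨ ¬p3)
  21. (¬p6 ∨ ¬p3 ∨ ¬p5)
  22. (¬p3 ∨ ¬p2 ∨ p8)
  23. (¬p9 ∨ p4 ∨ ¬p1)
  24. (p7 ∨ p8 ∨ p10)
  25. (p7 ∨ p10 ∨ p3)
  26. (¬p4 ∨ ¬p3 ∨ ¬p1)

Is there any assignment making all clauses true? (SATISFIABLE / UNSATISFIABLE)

SATISFIABLE

Try p1 = False.
Try p2 = False.
For the remaining variables, p3 = False, p4 = True, p5 = False, p6 = True, p7 = True, p8 = True, p9 = True, p10 = False works.
So p1 = F, p2 = F, p3 = F, p4 = T, p5 = F, p6 = T, p7 = T, p8 = T, p9 = T, p10 = F is a satisfying assignment.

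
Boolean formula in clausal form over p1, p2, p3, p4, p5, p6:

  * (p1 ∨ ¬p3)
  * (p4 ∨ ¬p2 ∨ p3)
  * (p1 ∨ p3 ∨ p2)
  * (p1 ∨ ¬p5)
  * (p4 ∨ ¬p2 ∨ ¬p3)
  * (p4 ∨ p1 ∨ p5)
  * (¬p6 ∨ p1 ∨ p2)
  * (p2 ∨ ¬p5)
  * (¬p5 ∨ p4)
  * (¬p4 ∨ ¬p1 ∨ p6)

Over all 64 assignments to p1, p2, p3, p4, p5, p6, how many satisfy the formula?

12

Split on p1, then p2.
  p1=1, p2=1: remaining (p3,p4,p5,p6) ∈ {(0,1,0,1); (0,1,1,1); (1,1,0,1); (1,1,1,1)} — 4.
  p1=1, p2=0: p3 free; 3 ways for (p4,p5,p6) × 2^1 = 6.
  p1=0, p2=1: remaining (p3,p4,p5,p6) ∈ {(0,1,0,0); (0,1,0,1)} — 2.
  p1=0, p2=0: a clause becomes empty — 0.
Total: 4 + 6 + 2 + 0 = 12.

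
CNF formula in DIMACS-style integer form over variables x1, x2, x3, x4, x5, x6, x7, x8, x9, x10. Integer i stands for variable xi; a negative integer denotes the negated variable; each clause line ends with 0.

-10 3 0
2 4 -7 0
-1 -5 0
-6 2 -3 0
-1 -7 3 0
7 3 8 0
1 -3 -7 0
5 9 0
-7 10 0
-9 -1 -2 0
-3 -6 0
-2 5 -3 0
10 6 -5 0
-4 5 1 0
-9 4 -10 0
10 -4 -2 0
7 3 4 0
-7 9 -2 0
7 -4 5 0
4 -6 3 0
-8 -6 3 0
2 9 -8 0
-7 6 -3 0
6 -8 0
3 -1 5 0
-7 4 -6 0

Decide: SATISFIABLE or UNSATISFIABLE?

SATISFIABLE

Branch on x1: take x1 = False.
Try x2 = False.
Try x3 = True.
  then x6 is forced to False.
  then x7 is forced to False.
  then x8 is forced to False.
The remaining clauses are satisfied by x4 = False, x5 = True, x9 = False, x10 = True.
So x1 = False, x2 = False, x3 = True, x4 = False, x5 = True, x6 = False, x7 = False, x8 = False, x9 = False, x10 = True is a satisfying assignment.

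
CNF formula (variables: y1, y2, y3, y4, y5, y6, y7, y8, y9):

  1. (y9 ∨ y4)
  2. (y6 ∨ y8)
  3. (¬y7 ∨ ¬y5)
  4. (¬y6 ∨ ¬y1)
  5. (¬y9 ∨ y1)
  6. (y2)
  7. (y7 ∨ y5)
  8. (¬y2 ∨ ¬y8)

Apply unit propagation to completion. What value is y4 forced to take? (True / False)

(y2) stands alone — y2 = True.
From (¬y8 ∨ ¬y2) and y2 = True: y8 = False.
(y8 ∨ y6): since y8 = False, the clause reduces to (y6). y6 = True.
(¬y6 ∨ ¬y1): since y6 = True, the clause reduces to (¬y1). y1 = False.
(¬y9 ∨ y1) with y1 = False leaves only ¬y9, so y9 = False.
(y9 ∨ y4): since y9 = False, the clause reduces to (y4). y4 = True.

True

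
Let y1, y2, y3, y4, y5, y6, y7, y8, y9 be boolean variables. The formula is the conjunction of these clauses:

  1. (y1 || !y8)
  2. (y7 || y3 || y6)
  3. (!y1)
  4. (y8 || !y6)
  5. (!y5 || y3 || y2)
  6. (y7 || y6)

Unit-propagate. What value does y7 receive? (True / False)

True

Unit clause (!y1) sets y1 = False.
In (y1 || !y8), y1 is now false; !y8 must hold, so y8 = False.
(!y6 || y8): since y8 = False, the clause reduces to (!y6). y6 = False.
(y7 || y6): since y6 = False, the clause reduces to (y7). y7 = True.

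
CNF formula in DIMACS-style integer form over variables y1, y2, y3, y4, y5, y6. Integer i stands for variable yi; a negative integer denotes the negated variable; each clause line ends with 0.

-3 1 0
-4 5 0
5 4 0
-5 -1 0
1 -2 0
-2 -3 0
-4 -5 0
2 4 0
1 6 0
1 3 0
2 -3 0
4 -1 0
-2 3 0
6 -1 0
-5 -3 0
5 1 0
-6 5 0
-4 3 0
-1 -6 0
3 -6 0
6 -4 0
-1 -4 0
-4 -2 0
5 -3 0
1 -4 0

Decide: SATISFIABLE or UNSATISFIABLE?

UNSATISFIABLE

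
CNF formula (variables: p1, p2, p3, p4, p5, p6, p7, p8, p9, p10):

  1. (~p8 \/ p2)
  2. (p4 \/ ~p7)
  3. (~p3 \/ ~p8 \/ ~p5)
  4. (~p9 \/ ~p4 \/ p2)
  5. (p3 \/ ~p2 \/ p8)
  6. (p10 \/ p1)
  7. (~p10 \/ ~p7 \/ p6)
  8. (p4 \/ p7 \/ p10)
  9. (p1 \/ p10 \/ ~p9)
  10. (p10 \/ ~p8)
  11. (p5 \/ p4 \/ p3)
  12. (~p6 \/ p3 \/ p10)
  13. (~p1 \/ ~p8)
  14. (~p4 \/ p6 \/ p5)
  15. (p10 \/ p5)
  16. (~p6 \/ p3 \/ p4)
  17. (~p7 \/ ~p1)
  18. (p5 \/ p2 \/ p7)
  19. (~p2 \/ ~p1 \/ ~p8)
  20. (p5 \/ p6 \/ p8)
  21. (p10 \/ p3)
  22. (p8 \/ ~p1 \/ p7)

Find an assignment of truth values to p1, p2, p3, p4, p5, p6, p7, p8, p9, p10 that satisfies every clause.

p9 occurs only negated in the remaining clauses — set p9 = False.
Set p1 = False and propagate.
  then p10 is forced to True.
Try p2 = False.
  then p8 is forced to False.
For the remaining variables, p3 = True, p4 = True, p5 = True, p6 = True, p7 = True works.
Check each clause:
  1. (~p8 \/ p2) — ~p8 is true.
  2. (~p7 \/ p4) — p4 is true.
  3. (~p3 \/ ~p8 \/ ~p5) — ~p8 is true.
  4. (~p4 \/ p2 \/ ~p9) — ~p9 is true.
  5. (p3 \/ ~p2 \/ p8) — p3 is true.
  6. (p10 \/ p1) — p10 is true.
  7. (p6 \/ ~p7 \/ ~p10) — p6 is true.
  8. (p4 \/ p10 \/ p7) — p10 is true.
  9. (p1 \/ p10 \/ ~p9) — p10 is true.
  10. (~p8 \/ p10) — ~p8 is true.
  11. (p4 \/ p3 \/ p5) — p3 is true.
  12. (~p6 \/ p3 \/ p10) — p10 is true.
  13. (~p1 \/ ~p8) — ~p8 is true.
  14. (p6 \/ p5 \/ ~p4) — p5 is true.
  15. (p10 \/ p5) — p10 is true.
  16. (p3 \/ p4 \/ ~p6) — p3 is true.
  17. (~p1 \/ ~p7) — ~p1 is true.
  18. (p2 \/ p5 \/ p7) — p5 is true.
  19. (~p2 \/ ~p8 \/ ~p1) — ~p8 is true.
  20. (p6 \/ p5 \/ p8) — p5 is true.
  21. (p3 \/ p10) — p10 is true.
  22. (p8 \/ ~p1 \/ p7) — ~p1 is true.

p1=0, p2=0, p3=1, p4=1, p5=1, p6=1, p7=1, p8=0, p9=0, p10=1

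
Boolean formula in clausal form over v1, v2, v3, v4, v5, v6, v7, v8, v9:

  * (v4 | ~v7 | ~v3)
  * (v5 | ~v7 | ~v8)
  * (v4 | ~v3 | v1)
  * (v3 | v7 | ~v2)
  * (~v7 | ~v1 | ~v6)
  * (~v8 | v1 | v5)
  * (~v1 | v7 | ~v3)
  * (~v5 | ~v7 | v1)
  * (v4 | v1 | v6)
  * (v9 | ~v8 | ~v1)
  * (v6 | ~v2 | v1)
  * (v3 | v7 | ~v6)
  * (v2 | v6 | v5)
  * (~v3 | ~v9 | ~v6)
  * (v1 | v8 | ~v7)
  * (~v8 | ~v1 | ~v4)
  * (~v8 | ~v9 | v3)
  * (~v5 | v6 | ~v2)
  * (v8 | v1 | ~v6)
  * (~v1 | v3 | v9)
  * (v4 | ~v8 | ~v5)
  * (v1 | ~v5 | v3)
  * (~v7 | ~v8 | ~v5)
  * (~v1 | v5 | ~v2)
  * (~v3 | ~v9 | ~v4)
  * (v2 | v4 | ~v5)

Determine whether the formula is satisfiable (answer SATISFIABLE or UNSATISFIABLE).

SATISFIABLE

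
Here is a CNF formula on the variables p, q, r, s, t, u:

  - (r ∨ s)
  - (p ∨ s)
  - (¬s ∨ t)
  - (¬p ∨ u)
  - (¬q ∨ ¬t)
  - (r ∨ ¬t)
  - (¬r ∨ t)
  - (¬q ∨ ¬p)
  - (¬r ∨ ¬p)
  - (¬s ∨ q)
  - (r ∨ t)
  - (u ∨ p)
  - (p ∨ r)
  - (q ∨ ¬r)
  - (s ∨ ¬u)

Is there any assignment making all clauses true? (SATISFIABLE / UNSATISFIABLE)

UNSATISFIABLE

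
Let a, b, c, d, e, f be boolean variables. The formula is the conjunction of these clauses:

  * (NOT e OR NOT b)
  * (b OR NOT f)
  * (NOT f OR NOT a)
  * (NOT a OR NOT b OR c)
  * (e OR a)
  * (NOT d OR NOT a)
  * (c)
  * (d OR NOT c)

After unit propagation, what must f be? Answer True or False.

False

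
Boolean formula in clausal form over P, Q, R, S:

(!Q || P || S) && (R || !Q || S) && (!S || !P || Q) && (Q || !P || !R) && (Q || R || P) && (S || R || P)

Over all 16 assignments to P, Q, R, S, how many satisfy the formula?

Satisfying assignments:
  P=0 Q=0 R=1 S=0
  P=0 Q=0 R=1 S=1
  P=0 Q=1 R=0 S=1
  P=0 Q=1 R=1 S=1
  P=1 Q=0 R=0 S=0
  P=1 Q=1 R=0 S=1
  P=1 Q=1 R=1 S=0
  P=1 Q=1 R=1 S=1
That's 8 in total.

8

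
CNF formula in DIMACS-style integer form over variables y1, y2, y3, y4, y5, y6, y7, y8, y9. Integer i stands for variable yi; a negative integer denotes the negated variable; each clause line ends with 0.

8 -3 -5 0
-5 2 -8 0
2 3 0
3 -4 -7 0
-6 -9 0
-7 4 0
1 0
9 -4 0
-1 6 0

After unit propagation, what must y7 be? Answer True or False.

(y1) stands alone — y1 = True.
From (~y1 \/ y6) and y1 = True: y6 = True.
(~y9 \/ ~y6) with y6 = True leaves only ~y9, so y9 = False.
In (y9 \/ ~y4), y9 is now false; ~y4 must hold, so y4 = False.
In (~y7 \/ y4), y4 is now false; ~y7 must hold, so y7 = False.

False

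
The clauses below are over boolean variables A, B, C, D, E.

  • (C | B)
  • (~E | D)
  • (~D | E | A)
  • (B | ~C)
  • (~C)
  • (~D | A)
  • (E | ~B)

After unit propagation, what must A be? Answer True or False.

True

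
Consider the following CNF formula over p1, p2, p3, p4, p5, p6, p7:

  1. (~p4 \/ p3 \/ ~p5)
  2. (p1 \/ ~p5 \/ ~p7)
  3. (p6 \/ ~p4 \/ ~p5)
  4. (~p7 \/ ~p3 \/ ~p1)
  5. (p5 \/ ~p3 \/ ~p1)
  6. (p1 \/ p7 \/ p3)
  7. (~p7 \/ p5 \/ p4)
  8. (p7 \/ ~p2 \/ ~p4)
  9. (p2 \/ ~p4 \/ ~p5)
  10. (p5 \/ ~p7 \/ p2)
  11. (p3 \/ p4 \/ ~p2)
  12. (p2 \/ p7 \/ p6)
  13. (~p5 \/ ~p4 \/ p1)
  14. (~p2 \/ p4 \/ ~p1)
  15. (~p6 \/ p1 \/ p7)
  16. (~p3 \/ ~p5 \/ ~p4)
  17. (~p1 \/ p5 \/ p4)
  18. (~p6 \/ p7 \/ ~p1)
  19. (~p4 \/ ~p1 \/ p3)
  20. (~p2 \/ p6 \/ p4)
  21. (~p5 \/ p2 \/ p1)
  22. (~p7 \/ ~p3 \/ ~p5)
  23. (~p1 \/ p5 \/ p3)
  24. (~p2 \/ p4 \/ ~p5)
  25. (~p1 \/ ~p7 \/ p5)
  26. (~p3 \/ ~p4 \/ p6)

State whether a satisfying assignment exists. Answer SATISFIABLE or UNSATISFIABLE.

SATISFIABLE

Branch on p1: take p1 = False.
The remaining clauses are satisfied by p2 = True, p3 = False, p4 = True, p5 = False, p6 = True, p7 = True.
Every clause has at least one true literal under this assignment.
So p1=0, p2=1, p3=0, p4=1, p5=0, p6=1, p7=1 is a satisfying assignment.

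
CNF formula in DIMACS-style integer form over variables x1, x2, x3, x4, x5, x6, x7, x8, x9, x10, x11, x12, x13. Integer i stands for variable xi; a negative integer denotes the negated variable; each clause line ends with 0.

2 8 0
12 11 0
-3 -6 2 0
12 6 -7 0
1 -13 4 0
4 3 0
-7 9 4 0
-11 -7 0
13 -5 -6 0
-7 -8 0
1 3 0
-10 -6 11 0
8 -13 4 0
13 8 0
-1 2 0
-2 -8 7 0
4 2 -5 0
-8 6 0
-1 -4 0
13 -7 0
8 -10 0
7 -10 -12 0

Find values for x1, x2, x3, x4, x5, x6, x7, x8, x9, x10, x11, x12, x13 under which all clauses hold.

x1 = False  x2 = True  x3 = True  x4 = True  x5 = True  x6 = False  x7 = False  x8 = False  x9 = False  x10 = False  x11 = False  x12 = True  x13 = True

Check each clause:
  1. (x2 || x8) — x2 is true.
  2. (x11 || x12) — x12 is true.
  3. (!x3 || x2 || !x6) — x2 is true.
  4. (x6 || !x7 || x12) — !x7 is true.
  5. (x4 || x1 || !x13) — x4 is true.
  6. (x3 || x4) — x3 is true.
  7. (x4 || x9 || !x7) — x4 is true.
  8. (!x11 || !x7) — !x7 is true.
  9. (!x5 || !x6 || x13) — !x6 is true.
  10. (!x8 || !x7) — !x8 is true.
  11. (x3 || x1) — x3 is true.
  12. (!x6 || x11 || !x10) — !x6 is true.
  13. (x8 || x4 || !x13) — x4 is true.
  14. (x8 || x13) — x13 is true.
  15. (x2 || !x1) — x2 is true.
  16. (!x8 || x7 || !x2) — !x8 is true.
  17. (x2 || !x5 || x4) — x2 is true.
  18. (x6 || !x8) — !x8 is true.
  19. (!x4 || !x1) — !x1 is true.
  20. (!x7 || x13) — !x7 is true.
  21. (!x10 || x8) — !x10 is true.
  22. (!x10 || x7 || !x12) — !x10 is true.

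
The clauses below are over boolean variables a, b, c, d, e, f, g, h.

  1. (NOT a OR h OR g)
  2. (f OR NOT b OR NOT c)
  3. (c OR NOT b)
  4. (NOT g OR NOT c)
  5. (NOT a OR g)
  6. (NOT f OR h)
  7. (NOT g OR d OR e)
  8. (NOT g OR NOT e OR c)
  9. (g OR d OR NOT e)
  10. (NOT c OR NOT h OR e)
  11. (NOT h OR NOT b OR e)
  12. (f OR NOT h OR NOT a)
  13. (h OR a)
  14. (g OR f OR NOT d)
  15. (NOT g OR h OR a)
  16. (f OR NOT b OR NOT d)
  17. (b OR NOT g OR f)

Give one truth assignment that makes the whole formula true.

a=False, b=True, c=True, d=True, e=True, f=True, g=False, h=True

Check each clause:
  1. (h OR g OR NOT a) — h is true.
  2. (NOT b OR f OR NOT c) — f is true.
  3. (NOT b OR c) — c is true.
  4. (NOT g OR NOT c) — NOT g is true.
  5. (NOT a OR g) — NOT a is true.
  6. (h OR NOT f) — h is true.
  7. (d OR e OR NOT g) — NOT g is true.
  8. (NOT e OR NOT g OR c) — c is true.
  9. (NOT e OR d OR g) — d is true.
  10. (e OR NOT h OR NOT c) — e is true.
  11. (NOT h OR NOT b OR e) — e is true.
  12. (NOT a OR NOT h OR f) — NOT a is true.
  13. (a OR h) — h is true.
  14. (f OR g OR NOT d) — f is true.
  15. (NOT g OR h OR a) — h is true.
  16. (f OR NOT b OR NOT d) — f is true.
  17. (f OR b OR NOT g) — NOT g is true.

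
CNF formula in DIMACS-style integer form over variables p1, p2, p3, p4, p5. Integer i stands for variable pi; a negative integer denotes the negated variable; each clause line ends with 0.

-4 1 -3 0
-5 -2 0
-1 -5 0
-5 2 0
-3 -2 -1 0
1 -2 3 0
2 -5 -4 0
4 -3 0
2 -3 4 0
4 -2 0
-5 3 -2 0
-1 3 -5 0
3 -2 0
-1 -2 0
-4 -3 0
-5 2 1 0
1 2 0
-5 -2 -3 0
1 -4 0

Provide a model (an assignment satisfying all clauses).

p1=True, p2=False, p3=False, p4=False, p5=False

p5 occurs only negated in the remaining clauses — set p5 = False.
Branch on p1: take p1 = True.
  then p2 is forced to False.
The remaining clauses are satisfied by p3 = False, p4 = False.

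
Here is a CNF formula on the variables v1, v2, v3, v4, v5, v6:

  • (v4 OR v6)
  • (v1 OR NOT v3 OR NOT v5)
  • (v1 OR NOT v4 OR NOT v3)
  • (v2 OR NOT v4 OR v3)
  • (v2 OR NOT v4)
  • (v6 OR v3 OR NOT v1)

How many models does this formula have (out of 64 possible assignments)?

24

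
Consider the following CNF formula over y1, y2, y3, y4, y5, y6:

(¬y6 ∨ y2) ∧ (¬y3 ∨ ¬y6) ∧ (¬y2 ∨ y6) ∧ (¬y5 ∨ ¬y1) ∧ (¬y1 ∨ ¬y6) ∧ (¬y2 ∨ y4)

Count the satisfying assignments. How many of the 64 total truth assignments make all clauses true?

14

Case analysis on y6 and y2:
  y6=T, y2=T: remaining (y1,y3,y4,y5) ∈ {(F,F,T,F); (F,F,T,T)} — 2.
  y6=T, y2=F: a clause becomes empty — 0.
  y6=F, y2=T: a clause becomes empty — 0.
  y6=F, y2=F: y3, y4 free; 3 ways for (y1,y5) × 2^2 = 12.
Total: 2 + 0 + 0 + 12 = 14.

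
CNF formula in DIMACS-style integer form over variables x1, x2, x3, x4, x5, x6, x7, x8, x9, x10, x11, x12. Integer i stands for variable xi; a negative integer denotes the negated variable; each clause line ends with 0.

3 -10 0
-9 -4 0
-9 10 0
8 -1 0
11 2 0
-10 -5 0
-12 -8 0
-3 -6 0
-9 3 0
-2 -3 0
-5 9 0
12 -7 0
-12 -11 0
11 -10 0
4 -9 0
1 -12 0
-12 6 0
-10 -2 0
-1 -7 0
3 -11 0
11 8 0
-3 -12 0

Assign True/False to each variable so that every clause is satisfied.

x5 occurs only negated in the remaining clauses — set x5 = False.
x7 occurs only negated in the remaining clauses — set x7 = False.
Set x1 = True and propagate.
  then x8 is forced to True.
  then x12 is forced to False.
The remaining clauses are satisfied by x2 = True, x3 = False, x4 = False, x6 = False, x9 = False, x10 = False, x11 = False.
Every clause has at least one true literal under this assignment.

x1=T, x2=T, x3=F, x4=F, x5=F, x6=F, x7=F, x8=T, x9=F, x10=F, x11=F, x12=F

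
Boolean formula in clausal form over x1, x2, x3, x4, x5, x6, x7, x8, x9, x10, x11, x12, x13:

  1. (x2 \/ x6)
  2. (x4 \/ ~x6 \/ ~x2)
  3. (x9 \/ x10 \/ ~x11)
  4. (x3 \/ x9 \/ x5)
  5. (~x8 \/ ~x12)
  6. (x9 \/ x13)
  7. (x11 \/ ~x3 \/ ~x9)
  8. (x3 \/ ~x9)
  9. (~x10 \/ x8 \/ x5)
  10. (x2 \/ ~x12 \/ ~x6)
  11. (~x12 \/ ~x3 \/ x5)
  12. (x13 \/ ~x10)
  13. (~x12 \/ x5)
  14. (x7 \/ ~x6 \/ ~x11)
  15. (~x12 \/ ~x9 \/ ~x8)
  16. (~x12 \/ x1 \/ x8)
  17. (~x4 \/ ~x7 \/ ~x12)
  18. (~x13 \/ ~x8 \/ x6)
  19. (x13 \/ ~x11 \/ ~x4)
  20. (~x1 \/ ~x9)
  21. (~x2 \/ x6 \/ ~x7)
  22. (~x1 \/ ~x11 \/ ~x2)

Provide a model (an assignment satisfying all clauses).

x1=True, x2=False, x3=True, x4=True, x5=True, x6=True, x7=False, x8=False, x9=False, x10=False, x11=False, x12=False, x13=True

Check each clause:
  1. (x6 \/ x2) — x6 is true.
  2. (~x6 \/ x4 \/ ~x2) — x4 is true.
  3. (x10 \/ ~x11 \/ x9) — ~x11 is true.
  4. (x9 \/ x3 \/ x5) — x3 is true.
  5. (~x8 \/ ~x12) — ~x8 is true.
  6. (x13 \/ x9) — x13 is true.
  7. (~x3 \/ x11 \/ ~x9) — ~x9 is true.
  8. (x3 \/ ~x9) — x3 is true.
  9. (x5 \/ x8 \/ ~x10) — x5 is true.
  10. (~x12 \/ ~x6 \/ x2) — ~x12 is true.
  11. (~x3 \/ ~x12 \/ x5) — x5 is true.
  12. (~x10 \/ x13) — x13 is true.
  13. (x5 \/ ~x12) — ~x12 is true.
  14. (~x11 \/ ~x6 \/ x7) — ~x11 is true.
  15. (~x12 \/ ~x9 \/ ~x8) — ~x8 is true.
  16. (x1 \/ ~x12 \/ x8) — x1 is true.
  17. (~x7 \/ ~x12 \/ ~x4) — ~x7 is true.
  18. (~x13 \/ ~x8 \/ x6) — ~x8 is true.
  19. (~x11 \/ x13 \/ ~x4) — ~x11 is true.
  20. (~x9 \/ ~x1) — ~x9 is true.
  21. (x6 \/ ~x7 \/ ~x2) — ~x7 is true.
  22. (~x11 \/ ~x1 \/ ~x2) — ~x11 is true.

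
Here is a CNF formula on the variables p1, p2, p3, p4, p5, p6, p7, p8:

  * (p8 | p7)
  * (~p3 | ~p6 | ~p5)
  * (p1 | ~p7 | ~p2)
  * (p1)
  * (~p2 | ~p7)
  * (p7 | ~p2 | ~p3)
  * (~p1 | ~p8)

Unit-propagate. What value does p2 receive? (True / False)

False

Unit clause (p1) sets p1 = True.
(~p8 | ~p1) with p1 = True leaves only ~p8, so p8 = False.
(p7 | p8): since p8 = False, the clause reduces to (p7). p7 = True.
(~p2 | ~p7) with p7 = True leaves only ~p2, so p2 = False.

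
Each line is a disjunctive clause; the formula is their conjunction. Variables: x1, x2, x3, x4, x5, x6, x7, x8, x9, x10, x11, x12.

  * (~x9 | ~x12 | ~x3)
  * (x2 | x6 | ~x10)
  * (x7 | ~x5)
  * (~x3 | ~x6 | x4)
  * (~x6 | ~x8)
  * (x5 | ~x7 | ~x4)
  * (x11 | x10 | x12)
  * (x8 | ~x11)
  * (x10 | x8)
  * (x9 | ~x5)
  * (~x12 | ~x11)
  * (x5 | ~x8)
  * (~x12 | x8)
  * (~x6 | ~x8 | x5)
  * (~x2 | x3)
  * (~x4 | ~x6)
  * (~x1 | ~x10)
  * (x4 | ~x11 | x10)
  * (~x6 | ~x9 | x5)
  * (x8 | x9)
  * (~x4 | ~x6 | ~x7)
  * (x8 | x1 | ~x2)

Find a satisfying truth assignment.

x1=True  x2=False  x3=False  x4=False  x5=True  x6=False  x7=True  x8=True  x9=True  x10=False  x11=False  x12=True

Try x1 = True.
  then x10 is forced to False.
  then x8 is forced to True.
  then x6 is forced to False.
  then x5 is forced to True.
  then x7 is forced to True.
  then x9 is forced to True.
Try x2 = False.
For the remaining variables, x3 = False, x4 = False, x11 = False, x12 = True works.
Every clause has at least one true literal under this assignment.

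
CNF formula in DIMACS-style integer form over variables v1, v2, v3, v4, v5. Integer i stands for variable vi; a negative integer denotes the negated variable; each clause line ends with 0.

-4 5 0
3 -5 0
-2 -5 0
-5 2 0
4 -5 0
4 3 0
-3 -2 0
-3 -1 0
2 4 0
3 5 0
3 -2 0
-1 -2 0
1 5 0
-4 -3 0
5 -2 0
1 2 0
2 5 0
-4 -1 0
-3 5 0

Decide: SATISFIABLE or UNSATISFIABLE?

UNSATISFIABLE

v5 = True:
  propagation gives v3=True, v2=False; an empty clause results — contradiction.
v5 = False:
  propagation gives v4=False, v3=True; an empty clause results — contradiction.
Every branch closes, so no satisfying assignment exists.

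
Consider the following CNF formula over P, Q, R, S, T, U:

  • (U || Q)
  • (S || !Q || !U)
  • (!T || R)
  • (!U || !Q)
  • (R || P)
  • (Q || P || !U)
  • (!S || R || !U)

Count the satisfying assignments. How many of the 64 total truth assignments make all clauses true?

15

Case analysis on U and Q:
  U=1, Q=1: a clause becomes empty — 0.
  U=1, Q=0: 5 of the 16 assignments to (P,R,S,T) work.
  U=0, Q=1: S free; 5 ways for (P,R,T) × 2^1 = 10.
  U=0, Q=0: a clause becomes empty — 0.
Total: 0 + 5 + 10 + 0 = 15.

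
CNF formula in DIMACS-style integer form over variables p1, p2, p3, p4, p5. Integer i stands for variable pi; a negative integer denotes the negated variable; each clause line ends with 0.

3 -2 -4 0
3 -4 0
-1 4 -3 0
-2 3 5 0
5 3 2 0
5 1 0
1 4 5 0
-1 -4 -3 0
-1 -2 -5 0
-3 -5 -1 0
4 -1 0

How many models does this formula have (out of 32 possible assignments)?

6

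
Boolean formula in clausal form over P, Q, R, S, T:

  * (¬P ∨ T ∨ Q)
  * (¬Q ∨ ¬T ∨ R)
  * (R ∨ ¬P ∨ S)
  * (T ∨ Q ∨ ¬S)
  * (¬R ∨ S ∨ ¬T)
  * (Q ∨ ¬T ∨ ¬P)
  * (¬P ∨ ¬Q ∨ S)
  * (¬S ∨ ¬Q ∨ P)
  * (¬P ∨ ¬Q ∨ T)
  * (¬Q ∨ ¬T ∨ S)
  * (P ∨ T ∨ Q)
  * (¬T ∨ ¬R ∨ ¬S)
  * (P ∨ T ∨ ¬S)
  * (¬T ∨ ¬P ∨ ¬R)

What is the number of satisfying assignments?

Satisfying assignments:
  P=F Q=F R=F S=F T=T
  P=F Q=F R=F S=T T=T
  P=F Q=T R=F S=F T=F
  P=F Q=T R=T S=F T=F
That's 4 in total.

4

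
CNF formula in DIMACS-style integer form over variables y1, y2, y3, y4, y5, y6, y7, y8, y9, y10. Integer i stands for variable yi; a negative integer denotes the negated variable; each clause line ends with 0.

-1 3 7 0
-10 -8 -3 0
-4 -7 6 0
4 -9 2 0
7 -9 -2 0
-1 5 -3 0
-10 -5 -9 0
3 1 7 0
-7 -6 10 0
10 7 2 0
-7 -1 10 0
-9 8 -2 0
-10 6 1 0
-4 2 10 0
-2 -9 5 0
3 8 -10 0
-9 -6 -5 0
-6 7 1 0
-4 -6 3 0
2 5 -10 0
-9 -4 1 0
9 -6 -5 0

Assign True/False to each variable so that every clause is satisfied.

Try y1 = False.
For the remaining variables, y2 = False, y3 = False, y4 = False, y5 = True, y6 = False, y7 = True, y8 = False, y9 = False, y10 = False works.

y1=False, y2=False, y3=False, y4=False, y5=True, y6=False, y7=True, y8=False, y9=False, y10=False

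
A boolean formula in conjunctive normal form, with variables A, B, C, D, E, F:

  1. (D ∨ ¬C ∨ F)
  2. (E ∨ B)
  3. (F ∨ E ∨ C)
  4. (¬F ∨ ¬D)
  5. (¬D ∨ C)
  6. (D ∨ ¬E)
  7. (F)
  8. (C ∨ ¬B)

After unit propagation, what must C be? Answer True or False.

True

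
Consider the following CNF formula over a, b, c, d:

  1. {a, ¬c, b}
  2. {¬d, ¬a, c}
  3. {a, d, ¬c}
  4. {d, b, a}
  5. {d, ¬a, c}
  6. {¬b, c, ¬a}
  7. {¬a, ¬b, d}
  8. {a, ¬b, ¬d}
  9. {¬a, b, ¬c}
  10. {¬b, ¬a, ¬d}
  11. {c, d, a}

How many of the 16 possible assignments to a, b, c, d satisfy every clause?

1

The models are:
  a=0 b=0 c=0 d=1
Count: 1.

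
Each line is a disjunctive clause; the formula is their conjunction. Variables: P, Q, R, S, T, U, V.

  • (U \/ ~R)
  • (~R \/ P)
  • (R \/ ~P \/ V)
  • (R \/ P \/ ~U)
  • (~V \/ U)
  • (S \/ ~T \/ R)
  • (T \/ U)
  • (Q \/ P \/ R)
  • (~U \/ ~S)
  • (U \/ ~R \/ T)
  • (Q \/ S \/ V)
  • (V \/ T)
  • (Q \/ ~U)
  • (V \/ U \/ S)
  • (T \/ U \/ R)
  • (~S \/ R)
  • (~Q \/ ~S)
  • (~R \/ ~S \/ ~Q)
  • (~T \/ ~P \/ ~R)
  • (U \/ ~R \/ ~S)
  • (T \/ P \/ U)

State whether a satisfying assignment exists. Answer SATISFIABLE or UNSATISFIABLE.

SATISFIABLE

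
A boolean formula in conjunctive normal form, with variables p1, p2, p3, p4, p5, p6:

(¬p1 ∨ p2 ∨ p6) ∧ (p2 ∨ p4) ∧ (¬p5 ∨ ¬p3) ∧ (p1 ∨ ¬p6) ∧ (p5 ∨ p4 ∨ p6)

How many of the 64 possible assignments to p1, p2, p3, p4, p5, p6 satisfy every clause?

20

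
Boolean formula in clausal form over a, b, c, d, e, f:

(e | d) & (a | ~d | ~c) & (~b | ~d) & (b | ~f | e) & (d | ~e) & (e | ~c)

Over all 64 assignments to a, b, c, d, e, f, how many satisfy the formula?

8

Split on d, then e.
  d=T, e=T: f free; 3 ways for (a,b,c) × 2^1 = 6.
  d=T, e=F: remaining (a,b,c,f) ∈ {(F,F,F,F); (T,F,F,F)} — 2.
  d=F, e=T: a clause becomes empty — 0.
  d=F, e=F: a clause becomes empty — 0.
Total: 6 + 2 + 0 + 0 = 8.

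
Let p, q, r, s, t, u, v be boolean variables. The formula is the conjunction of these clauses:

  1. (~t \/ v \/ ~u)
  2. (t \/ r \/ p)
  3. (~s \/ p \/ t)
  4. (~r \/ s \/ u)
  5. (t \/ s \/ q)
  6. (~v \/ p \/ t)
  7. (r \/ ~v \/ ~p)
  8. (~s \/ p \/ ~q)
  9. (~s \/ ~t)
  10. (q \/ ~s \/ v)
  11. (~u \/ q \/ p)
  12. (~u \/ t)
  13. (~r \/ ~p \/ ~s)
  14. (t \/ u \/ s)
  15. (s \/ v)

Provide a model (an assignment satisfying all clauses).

p=False, q=True, r=False, s=False, t=True, u=False, v=True

Check each clause:
  1. (~u \/ v \/ ~t) — ~u is true.
  2. (t \/ p \/ r) — t is true.
  3. (~s \/ p \/ t) — ~s is true.
  4. (s \/ u \/ ~r) — ~r is true.
  5. (t \/ q \/ s) — q is true.
  6. (t \/ p \/ ~v) — t is true.
  7. (~p \/ r \/ ~v) — ~p is true.
  8. (~s \/ p \/ ~q) — ~s is true.
  9. (~s \/ ~t) — ~s is true.
  10. (~s \/ v \/ q) — q is true.
  11. (q \/ p \/ ~u) — q is true.
  12. (~u \/ t) — ~u is true.
  13. (~p \/ ~s \/ ~r) — ~s is true.
  14. (t \/ u \/ s) — t is true.
  15. (s \/ v) — v is true.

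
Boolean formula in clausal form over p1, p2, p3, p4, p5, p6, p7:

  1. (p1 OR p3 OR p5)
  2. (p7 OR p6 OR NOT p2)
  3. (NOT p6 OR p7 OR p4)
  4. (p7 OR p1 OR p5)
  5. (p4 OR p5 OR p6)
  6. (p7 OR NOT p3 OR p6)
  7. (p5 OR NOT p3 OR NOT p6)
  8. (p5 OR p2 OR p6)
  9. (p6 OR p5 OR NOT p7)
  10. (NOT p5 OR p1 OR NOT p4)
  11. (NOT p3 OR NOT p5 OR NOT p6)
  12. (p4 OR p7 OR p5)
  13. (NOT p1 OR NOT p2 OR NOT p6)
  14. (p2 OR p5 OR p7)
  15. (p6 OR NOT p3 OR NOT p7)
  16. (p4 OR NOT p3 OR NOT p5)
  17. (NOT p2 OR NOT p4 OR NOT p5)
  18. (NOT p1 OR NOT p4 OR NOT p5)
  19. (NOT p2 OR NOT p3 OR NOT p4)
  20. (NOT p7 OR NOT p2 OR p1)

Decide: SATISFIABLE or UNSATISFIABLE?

Try p1 = False.
Branch on p2: take p2 = False.
For the remaining variables, p3 = False, p4 = False, p5 = True, p6 = False, p7 = False works.
So p1=False, p2=False, p3=False, p4=False, p5=True, p6=False, p7=False is a satisfying assignment.

SATISFIABLE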